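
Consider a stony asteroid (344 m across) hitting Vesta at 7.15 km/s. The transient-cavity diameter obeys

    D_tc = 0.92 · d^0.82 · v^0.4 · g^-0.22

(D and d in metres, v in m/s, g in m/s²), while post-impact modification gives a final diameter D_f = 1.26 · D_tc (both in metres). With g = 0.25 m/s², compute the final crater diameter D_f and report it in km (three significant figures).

D_f ≈ 6.58 km

v = 7150 m/s.
d^0.82 = 344^0.82 = 120.2
v^0.4 = 7150^0.4 = 34.81
g^-0.22 = 0.25^-0.22 = 1.357
D_tc = 0.92 × 120.2 × 34.81 × 1.357 = 5224 m
D_f = 1.26 × 5224 = 6582 m
     = 6.582 km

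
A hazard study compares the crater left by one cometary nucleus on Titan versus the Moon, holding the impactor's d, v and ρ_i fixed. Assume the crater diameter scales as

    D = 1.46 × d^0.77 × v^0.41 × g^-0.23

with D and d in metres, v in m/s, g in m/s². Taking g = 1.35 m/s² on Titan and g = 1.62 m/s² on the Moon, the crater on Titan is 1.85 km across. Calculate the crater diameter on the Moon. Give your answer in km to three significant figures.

All impactor-dependent factors cancel in the ratio, leaving D_Moon/D_Titan = (g_Moon/g_Titan)^-0.23.
(1.62/1.35)^-0.23 = 1.200^-0.23 = 0.9589
D_Moon = 0.9589 × 1.85 km = 1.77 km

D ≈ 1.77 km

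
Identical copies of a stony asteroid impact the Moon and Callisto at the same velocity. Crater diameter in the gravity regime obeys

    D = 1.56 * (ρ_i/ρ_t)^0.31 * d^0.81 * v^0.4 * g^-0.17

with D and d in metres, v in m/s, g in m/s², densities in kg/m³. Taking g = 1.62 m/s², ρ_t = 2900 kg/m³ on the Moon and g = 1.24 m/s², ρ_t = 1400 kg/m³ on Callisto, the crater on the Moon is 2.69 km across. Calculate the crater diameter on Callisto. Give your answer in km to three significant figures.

D ≈ 3.53 km

The impactor-only factors (d, v, ρ_i) cancel in the ratio, leaving D_Callisto/D_Moon = (g_Callisto/g_Moon)^-0.17 · (ρ_t,Moon/ρ_t,Callisto)^0.31.
(1.24/1.62)^-0.17 = 0.7654^-0.17 = 1.046
(2900/1400)^0.31 = 2.071^0.31 = 1.253
Ratio = 1.046 × 1.253 = 1.311
D_Callisto = 1.311 × 2.69 km = 3.53 km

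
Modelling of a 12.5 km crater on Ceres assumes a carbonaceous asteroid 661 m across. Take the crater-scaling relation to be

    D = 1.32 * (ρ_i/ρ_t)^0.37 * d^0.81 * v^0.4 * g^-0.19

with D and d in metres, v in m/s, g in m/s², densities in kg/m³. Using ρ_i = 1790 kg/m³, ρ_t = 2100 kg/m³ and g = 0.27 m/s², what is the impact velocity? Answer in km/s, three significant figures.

v ≈ 10.6 km/s

Rearranging for v: v = [D / (1.32 · (1790/2100)^0.37 · 661^0.81 · 0.27^-0.19)]^(1/0.4).
D = 12500 m.
(1790/2100)^0.37 = 0.9426
661^0.81 = 192.5
0.27^-0.19 = 1.282
Denominator = 1.32 × 0.9426 × 192.5 × 1.282 = 307.1
D / 307.1 = 12500 / 307.1 = 40.70
v = 40.70^(1/0.4) = 40.70^2.5 = 10568 m/s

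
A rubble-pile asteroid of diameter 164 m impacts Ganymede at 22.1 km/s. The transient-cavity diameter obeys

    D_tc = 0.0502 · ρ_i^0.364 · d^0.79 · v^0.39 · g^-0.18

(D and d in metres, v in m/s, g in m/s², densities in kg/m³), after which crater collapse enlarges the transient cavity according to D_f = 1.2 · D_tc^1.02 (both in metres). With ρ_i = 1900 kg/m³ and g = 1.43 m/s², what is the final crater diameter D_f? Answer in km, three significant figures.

D_f ≈ 2.86 km

v = 22100 m/s.
ρ_i^0.364 = 1900^0.364 = 15.61
d^0.79 = 164^0.79 = 56.20
v^0.39 = 22100^0.39 = 49.47
g^-0.18 = 1.43^-0.18 = 0.9376
D_tc = 0.0502 × 15.61 × 56.20 × 49.47 × 0.9376 = 2043 m
D_f = 1.2 × (2043)^1.02 = 2855 m
     = 2.855 km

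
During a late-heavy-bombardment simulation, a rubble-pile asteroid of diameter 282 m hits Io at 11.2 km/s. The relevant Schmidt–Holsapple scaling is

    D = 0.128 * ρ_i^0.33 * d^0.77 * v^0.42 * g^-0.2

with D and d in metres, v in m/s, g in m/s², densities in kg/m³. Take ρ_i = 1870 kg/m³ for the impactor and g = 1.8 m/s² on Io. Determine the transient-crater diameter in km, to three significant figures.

D ≈ 5.29 km

In SI units: v = 11200 m/s.
ρ_i^0.33 = 1870^0.33 = 12.01
d^0.77 = 282^0.77 = 77.04
v^0.42 = 11200^0.42 = 50.20
g^-0.2 = 1.8^-0.2 = 0.8891
D = 0.128 × 12.01 × 77.04 × 50.20 × 0.8891 = 5286 m
   = 5.286 km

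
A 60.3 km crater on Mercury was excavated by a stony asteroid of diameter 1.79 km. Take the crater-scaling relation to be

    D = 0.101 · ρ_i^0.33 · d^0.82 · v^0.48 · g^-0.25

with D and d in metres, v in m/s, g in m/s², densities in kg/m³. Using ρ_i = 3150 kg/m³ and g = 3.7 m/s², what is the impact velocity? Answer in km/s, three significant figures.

v ≈ 23.3 km/s

Rearranging for v: v = [D / (0.101 · 3150^0.33 · 1790^0.82 · 3.7^-0.25)]^(1/0.48).
D = 60300 m.
3150^0.33 = 14.27
1790^0.82 = 464.9
3.7^-0.25 = 0.7210
Denominator = 0.101 × 14.27 × 464.9 × 0.7210 = 483.1
D / 483.1 = 60300 / 483.1 = 124.8
v = 124.8^(1/0.48) = 124.8^2.0833 = 23283 m/s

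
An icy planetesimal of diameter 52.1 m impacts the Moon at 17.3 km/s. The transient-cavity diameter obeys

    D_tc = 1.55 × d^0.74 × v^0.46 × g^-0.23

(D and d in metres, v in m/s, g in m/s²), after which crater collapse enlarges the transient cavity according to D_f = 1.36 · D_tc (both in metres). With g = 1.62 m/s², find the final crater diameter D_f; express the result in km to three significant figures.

v = 17300 m/s.
d^0.74 = 52.1^0.74 = 18.64
v^0.46 = 17300^0.46 = 89.02
g^-0.23 = 1.62^-0.23 = 0.8950
D_tc = 1.55 × 18.64 × 89.02 × 0.8950 = 2302 m
D_f = 1.36 × 2302 = 3131 m
     = 3.131 km

D_f ≈ 3.13 km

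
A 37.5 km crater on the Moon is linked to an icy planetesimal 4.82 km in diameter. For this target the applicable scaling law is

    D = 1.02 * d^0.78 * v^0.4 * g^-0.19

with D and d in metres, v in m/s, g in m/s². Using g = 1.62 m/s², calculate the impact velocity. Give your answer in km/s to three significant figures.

v ≈ 21.4 km/s

Rearranging for v: v = [D / (1.02 · 4820^0.78 · 1.62^-0.19)]^(1/0.4).
D = 37500 m.
4820^0.78 = 746.1
1.62^-0.19 = 0.9124
Denominator = 1.02 × 746.1 × 0.9124 = 694.4
D / 694.4 = 37500 / 694.4 = 54.00
v = 54.00^(1/0.4) = 54.00^2.5 = 21428 m/s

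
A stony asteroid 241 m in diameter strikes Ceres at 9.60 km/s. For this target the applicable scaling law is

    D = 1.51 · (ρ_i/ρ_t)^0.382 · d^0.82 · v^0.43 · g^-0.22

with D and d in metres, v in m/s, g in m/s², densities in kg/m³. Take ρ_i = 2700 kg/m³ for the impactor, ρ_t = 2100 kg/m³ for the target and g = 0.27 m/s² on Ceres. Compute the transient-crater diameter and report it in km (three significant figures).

D ≈ 10.3 km

In SI units: v = 9600 m/s.
(ρ_i/ρ_t)^0.382 = (2700/2100)^0.382 = 1.101
d^0.82 = 241^0.82 = 89.80
v^0.43 = 9600^0.43 = 51.57
g^-0.22 = 0.27^-0.22 = 1.334
D = 1.51 × 1.101 × 89.80 × 51.57 × 1.334 = 10271 m
   = 10.27 km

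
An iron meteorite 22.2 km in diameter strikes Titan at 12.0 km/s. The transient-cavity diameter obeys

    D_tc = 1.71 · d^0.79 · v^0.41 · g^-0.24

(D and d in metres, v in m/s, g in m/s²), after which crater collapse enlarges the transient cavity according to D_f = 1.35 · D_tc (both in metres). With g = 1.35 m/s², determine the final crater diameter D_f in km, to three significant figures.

D_f ≈ 274 km

In SI: d = 22200 m, v = 12000 m/s.
d^0.79 = 22200^0.79 = 2714
v^0.41 = 12000^0.41 = 47.04
g^-0.24 = 1.35^-0.24 = 0.9305
D_tc = 1.71 × 2714 × 47.04 × 0.9305 = 2.031 × 10^5 m
D_f = 1.35 × 2.031 × 10^5 = 2.742 × 10^5 m
     = 274.2 km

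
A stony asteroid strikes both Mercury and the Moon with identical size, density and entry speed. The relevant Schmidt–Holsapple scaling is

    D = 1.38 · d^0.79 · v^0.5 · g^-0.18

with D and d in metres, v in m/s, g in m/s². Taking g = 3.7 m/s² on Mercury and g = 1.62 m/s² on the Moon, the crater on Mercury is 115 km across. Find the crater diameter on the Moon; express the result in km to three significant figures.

All impactor-dependent factors cancel in the ratio, leaving D_Moon/D_Mercury = (g_Moon/g_Mercury)^-0.18.
(1.62/3.7)^-0.18 = 0.4378^-0.18 = 1.160
D_Moon = 1.160 × 115 km = 133 km

D ≈ 133 km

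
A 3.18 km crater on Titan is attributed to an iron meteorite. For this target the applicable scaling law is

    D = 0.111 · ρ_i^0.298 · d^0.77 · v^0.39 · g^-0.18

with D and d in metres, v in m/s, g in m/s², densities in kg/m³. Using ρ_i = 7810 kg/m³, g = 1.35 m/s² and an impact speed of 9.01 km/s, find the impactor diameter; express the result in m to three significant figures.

d ≈ 204 m

Rearranging for d: d = [D / (0.111 · 7810^0.298 · 9010^0.39 · 1.35^-0.18)]^(1/0.77).
D = 3180 m.
7810^0.298 = 14.45
9010^0.39 = 34.86
1.35^-0.18 = 0.9474
Denominator = 0.111 × 14.45 × 34.86 × 0.9474 = 52.97
D / 52.97 = 3180 / 52.97 = 60.03
d = 60.03^(1/0.77) = 60.03^1.2987 = 204.0 m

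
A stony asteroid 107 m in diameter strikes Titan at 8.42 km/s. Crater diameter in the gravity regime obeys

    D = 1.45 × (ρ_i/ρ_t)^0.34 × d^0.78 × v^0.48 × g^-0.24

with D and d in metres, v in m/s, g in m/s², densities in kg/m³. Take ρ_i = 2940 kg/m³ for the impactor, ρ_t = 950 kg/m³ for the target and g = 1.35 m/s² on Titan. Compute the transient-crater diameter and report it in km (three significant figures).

D ≈ 5.81 km

In SI units: v = 8420 m/s.
(ρ_i/ρ_t)^0.34 = (2940/950)^0.34 = 1.468
d^0.78 = 107^0.78 = 38.28
v^0.48 = 8420^0.48 = 76.59
g^-0.24 = 1.35^-0.24 = 0.9305
D = 1.45 × 1.468 × 38.28 × 76.59 × 0.9305 = 5807 m
   = 5.807 km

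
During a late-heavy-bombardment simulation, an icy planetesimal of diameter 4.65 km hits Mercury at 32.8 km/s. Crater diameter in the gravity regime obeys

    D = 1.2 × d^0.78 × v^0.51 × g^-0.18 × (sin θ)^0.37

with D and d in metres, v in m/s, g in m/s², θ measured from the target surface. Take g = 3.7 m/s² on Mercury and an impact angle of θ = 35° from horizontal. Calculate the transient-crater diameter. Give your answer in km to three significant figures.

D ≈ 113 km

In SI units: d = 4650 m, v = 32800 m/s.
d^0.78 = 4650^0.78 = 725.5
v^0.51 = 32800^0.51 = 201.0
g^-0.18 = 3.7^-0.18 = 0.7902
(sin 35°)^0.37 = 0.5736^0.37 = 0.8141
D = 1.2 × 725.5 × 201.0 × 0.7902 × 0.8141 = 1.126 × 10^5 m
   = 112.6 km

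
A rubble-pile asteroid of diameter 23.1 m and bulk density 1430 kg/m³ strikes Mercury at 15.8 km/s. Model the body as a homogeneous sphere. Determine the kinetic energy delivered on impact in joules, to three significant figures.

E ≈ 1.15 × 10^15 J

v = 15800 m/s.
Mass m = (π/6) ρ d³ = (π/6) × 1430 × (23.1)³ = 9.229 × 10^6 kg
E = ½ m v² = 0.5 × 9.229 × 10^6 × (15800)² = 1.152 × 10^15 J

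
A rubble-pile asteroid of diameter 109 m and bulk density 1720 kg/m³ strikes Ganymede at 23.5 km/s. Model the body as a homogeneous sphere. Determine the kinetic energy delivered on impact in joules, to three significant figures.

E ≈ 3.22 × 10^17 J

v = 23500 m/s.
Mass m = (π/6) ρ d³ = (π/6) × 1720 × (109)³ = 1.166 × 10^9 kg
E = ½ m v² = 0.5 × 1.166 × 10^9 × (23500)² = 3.220 × 10^17 J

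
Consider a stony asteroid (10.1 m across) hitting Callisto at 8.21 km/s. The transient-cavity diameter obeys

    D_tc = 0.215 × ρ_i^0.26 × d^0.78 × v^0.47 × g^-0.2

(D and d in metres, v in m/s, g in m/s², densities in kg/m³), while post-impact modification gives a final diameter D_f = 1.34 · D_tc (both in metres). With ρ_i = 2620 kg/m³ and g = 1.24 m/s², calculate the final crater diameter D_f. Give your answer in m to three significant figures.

D_f ≈ 897 m

v = 8210 m/s.
ρ_i^0.26 = 2620^0.26 = 7.740
d^0.78 = 10.1^0.78 = 6.073
v^0.47 = 8210^0.47 = 69.14
g^-0.2 = 1.24^-0.2 = 0.9579
D_tc = 0.215 × 7.740 × 6.073 × 69.14 × 0.9579 = 669.3 m
D_f = 1.34 × 669.3 = 896.9 m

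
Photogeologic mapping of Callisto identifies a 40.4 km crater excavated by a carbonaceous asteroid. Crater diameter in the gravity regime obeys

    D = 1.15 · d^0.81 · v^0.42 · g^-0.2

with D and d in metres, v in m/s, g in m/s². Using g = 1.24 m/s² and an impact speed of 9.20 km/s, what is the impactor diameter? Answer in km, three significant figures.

d ≈ 3.80 km

Rearranging for d: d = [D / (1.15 · 9200^0.42 · 1.24^-0.2)]^(1/0.81).
D = 40400 m.
9200^0.42 = 46.22
1.24^-0.2 = 0.9579
Denominator = 1.15 × 46.22 × 0.9579 = 50.92
D / 50.92 = 40400 / 50.92 = 793.4
d = 793.4^(1/0.81) = 793.4^1.2346 = 3799 m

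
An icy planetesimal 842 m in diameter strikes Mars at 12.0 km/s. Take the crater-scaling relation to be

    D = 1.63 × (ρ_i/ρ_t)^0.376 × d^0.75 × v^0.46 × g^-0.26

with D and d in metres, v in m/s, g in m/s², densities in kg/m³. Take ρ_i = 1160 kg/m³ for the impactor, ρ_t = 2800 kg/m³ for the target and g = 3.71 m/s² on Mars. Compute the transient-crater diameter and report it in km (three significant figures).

In SI units: v = 12000 m/s.
(ρ_i/ρ_t)^0.376 = (1160/2800)^0.376 = 0.7180
d^0.75 = 842^0.75 = 156.3
v^0.46 = 12000^0.46 = 75.24
g^-0.26 = 3.71^-0.26 = 0.7112
D = 1.63 × 0.7180 × 156.3 × 75.24 × 0.7112 = 9788 m
   = 9.788 km

D ≈ 9.79 km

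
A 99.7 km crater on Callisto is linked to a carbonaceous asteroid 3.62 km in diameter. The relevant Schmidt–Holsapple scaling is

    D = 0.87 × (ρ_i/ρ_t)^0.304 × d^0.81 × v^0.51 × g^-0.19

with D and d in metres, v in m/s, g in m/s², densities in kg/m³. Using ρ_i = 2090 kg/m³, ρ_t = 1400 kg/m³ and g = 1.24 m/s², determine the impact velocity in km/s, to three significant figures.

Rearranging for v: v = [D / (0.87 · (2090/1400)^0.304 · 3620^0.81 · 1.24^-0.19)]^(1/0.51).
D = 99700 m.
(2090/1400)^0.304 = 1.130
3620^0.81 = 763.1
1.24^-0.19 = 0.9600
Denominator = 0.87 × 1.130 × 763.1 × 0.9600 = 720.2
D / 720.2 = 99700 / 720.2 = 138.4
v = 138.4^(1/0.51) = 138.4^1.9608 = 15788 m/s

v ≈ 15.8 km/s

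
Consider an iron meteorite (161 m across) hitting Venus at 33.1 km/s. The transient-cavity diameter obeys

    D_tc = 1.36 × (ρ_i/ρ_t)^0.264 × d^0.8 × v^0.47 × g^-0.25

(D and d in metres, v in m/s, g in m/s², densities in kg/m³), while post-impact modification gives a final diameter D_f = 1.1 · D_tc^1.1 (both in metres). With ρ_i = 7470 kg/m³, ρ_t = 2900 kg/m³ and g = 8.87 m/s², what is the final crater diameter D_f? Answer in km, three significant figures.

D_f ≈ 21.2 km

v = 33100 m/s.
(ρ_i/ρ_t)^0.264 = (7470/2900)^0.264 = 1.284
d^0.8 = 161^0.8 = 58.27
v^0.47 = 33100^0.47 = 133.1
g^-0.25 = 8.87^-0.25 = 0.5795
D_tc = 1.36 × 1.284 × 58.27 × 133.1 × 0.5795 = 7848 m
D_f = 1.1 × (7848)^1.1 = 21165 m
     = 21.17 km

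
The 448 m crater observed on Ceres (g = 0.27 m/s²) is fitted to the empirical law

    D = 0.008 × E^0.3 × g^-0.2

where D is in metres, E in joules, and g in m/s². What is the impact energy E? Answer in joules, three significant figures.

E ≈ 2.81 × 10^15 J

Rearranging: E = [D / (0.008 · g^-0.2)]^(1/0.3).
g^-0.2 = 0.27^-0.2 = 1.299
D / (0.008 × 1.299) = 448 / (0.01039) = 4.312 × 10^4
E = (4.312 × 10^4)^3.3333 = 2.810 × 10^15 J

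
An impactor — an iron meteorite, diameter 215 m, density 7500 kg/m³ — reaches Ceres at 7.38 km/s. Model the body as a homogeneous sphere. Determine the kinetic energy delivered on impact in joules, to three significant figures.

E ≈ 1.06 × 10^18 J

v = 7380 m/s.
Mass m = (π/6) ρ d³ = (π/6) × 7500 × (215)³ = 3.903 × 10^10 kg
E = ½ m v² = 0.5 × 3.903 × 10^10 × (7380)² = 1.063 × 10^18 J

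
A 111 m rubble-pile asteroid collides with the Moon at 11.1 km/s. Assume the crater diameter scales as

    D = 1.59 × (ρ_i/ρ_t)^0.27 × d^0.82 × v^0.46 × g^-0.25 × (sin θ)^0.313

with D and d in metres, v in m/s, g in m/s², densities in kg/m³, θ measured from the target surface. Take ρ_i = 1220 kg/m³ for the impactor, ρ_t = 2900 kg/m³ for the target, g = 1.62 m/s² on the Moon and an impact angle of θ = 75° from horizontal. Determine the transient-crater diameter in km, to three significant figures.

In SI units: v = 11100 m/s.
(ρ_i/ρ_t)^0.27 = (1220/2900)^0.27 = 0.7915
d^0.82 = 111^0.82 = 47.55
v^0.46 = 11100^0.46 = 72.59
g^-0.25 = 1.62^-0.25 = 0.8864
(sin 75°)^0.313 = 0.9659^0.313 = 0.9892
D = 1.59 × 0.7915 × 47.55 × 72.59 × 0.8864 × 0.9892 = 3809 m
   = 3.809 km

D ≈ 3.81 km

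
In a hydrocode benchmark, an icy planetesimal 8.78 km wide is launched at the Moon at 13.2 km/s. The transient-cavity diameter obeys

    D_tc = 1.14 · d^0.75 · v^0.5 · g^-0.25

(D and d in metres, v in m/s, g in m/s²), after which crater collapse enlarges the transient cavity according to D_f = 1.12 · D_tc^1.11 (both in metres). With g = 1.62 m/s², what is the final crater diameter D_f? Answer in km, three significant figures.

In SI: d = 8780 m, v = 13200 m/s.
d^0.75 = 8780^0.75 = 907.0
v^0.5 = 13200^0.5 = 114.9
g^-0.25 = 1.62^-0.25 = 0.8864
D_tc = 1.14 × 907.0 × 114.9 × 0.8864 = 1.053 × 10^5 m
D_f = 1.12 × (1.053 × 10^5)^1.11 = 4.208 × 10^5 m
     = 420.8 km

D_f ≈ 421 km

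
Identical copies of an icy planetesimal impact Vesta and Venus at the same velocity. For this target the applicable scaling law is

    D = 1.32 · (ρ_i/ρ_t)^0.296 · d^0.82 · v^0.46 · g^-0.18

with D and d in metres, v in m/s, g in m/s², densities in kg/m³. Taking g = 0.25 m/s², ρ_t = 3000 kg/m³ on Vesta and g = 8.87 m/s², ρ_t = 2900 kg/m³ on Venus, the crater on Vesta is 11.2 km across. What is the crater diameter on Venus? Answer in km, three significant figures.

D ≈ 5.95 km

The impactor-only factors (d, v, ρ_i) cancel in the ratio, leaving D_Venus/D_Vesta = (g_Venus/g_Vesta)^-0.18 · (ρ_t,Vesta/ρ_t,Venus)^0.296.
(8.87/0.25)^-0.18 = 35.48^-0.18 = 0.5260
(3000/2900)^0.296 = 1.034^0.296 = 1.010
Ratio = 0.5260 × 1.010 = 0.5313
D_Venus = 0.5313 × 11.2 km = 5.95 km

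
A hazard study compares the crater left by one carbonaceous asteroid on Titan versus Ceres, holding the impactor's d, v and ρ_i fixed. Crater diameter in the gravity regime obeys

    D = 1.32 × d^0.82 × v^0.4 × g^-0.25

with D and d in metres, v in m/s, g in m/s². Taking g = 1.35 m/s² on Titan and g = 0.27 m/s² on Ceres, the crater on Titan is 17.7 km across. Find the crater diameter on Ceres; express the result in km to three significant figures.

D ≈ 26.5 km

All impactor-dependent factors cancel in the ratio, leaving D_Ceres/D_Titan = (g_Ceres/g_Titan)^-0.25.
(0.27/1.35)^-0.25 = 0.2000^-0.25 = 1.495
D_Ceres = 1.495 × 17.7 km = 26.5 km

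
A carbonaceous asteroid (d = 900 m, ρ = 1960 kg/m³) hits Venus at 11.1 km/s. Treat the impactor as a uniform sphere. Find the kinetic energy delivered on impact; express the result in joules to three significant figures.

E ≈ 4.61 × 10^19 J

v = 11100 m/s.
Mass m = (π/6) ρ d³ = (π/6) × 1960 × (900)³ = 7.481 × 10^11 kg
E = ½ m v² = 0.5 × 7.481 × 10^11 × (11100)² = 4.609 × 10^19 J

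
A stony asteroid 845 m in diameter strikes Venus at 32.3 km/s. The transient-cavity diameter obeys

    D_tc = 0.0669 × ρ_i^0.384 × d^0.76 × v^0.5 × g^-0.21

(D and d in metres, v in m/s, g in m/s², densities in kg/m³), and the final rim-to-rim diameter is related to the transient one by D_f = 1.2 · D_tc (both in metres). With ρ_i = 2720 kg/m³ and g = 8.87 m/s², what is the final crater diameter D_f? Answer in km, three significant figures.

D_f ≈ 31.9 km

v = 32300 m/s.
ρ_i^0.384 = 2720^0.384 = 20.84
d^0.76 = 845^0.76 = 167.7
v^0.5 = 32300^0.5 = 179.7
g^-0.21 = 8.87^-0.21 = 0.6323
D_tc = 0.0669 × 20.84 × 167.7 × 179.7 × 0.6323 = 26570 m
D_f = 1.2 × 26570 = 31884 m
     = 31.88 km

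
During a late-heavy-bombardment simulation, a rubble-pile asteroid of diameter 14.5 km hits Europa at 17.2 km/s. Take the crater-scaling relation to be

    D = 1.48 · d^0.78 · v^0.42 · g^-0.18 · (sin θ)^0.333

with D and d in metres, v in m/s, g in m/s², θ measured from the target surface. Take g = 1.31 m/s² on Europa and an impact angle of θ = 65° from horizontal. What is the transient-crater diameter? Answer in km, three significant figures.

In SI units: d = 14500 m, v = 17200 m/s.
d^0.78 = 14500^0.78 = 1761
v^0.42 = 17200^0.42 = 60.11
g^-0.18 = 1.31^-0.18 = 0.9526
(sin 65°)^0.333 = 0.9063^0.333 = 0.9678
D = 1.48 × 1761 × 60.11 × 0.9526 × 0.9678 = 1.444 × 10^5 m
   = 144.4 km

D ≈ 144 km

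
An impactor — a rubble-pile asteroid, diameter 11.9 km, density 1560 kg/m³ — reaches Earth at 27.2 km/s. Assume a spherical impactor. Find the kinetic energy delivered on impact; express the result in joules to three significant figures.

E ≈ 5.09 × 10^23 J

d = 11900 m; v = 27200 m/s.
Mass m = (π/6) ρ d³ = (π/6) × 1560 × (11900)³ = 1.376 × 10^15 kg
E = ½ m v² = 0.5 × 1.376 × 10^15 × (27200)² = 5.090 × 10^23 J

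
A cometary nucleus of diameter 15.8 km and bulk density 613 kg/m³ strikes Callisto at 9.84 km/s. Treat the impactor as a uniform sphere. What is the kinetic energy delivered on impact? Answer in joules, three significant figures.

E ≈ 6.13 × 10^22 J

d = 15800 m; v = 9840 m/s.
Mass m = (π/6) ρ d³ = (π/6) × 613 × (15800)³ = 1.266 × 10^15 kg
E = ½ m v² = 0.5 × 1.266 × 10^15 × (9840)² = 6.129 × 10^22 J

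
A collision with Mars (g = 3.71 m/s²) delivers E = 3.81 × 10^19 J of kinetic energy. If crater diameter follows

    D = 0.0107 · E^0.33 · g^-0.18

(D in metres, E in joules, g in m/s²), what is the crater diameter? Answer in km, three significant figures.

E^0.33 = (3.81 × 10^19)^0.33 = 2.895 × 10^6
g^-0.18 = 3.71^-0.18 = 0.7898
D = 0.0107 × 2.895 × 10^6 × 0.7898 = 24465 m
   = 24.47 km

D ≈ 24.5 km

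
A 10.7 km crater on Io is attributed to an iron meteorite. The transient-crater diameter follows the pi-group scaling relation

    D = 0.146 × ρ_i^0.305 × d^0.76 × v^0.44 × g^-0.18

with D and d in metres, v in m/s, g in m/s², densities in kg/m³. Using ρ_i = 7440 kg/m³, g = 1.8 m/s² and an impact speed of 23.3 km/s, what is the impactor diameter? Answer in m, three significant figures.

Rearranging for d: d = [D / (0.146 · 7440^0.305 · 23300^0.44 · 1.8^-0.18)]^(1/0.76).
D = 10700 m.
7440^0.305 = 15.16
23300^0.44 = 83.49
1.8^-0.18 = 0.8996
Denominator = 0.146 × 15.16 × 83.49 × 0.8996 = 166.2
D / 166.2 = 10700 / 166.2 = 64.38
d = 64.38^(1/0.76) = 64.38^1.3158 = 239.9 m

d ≈ 240 m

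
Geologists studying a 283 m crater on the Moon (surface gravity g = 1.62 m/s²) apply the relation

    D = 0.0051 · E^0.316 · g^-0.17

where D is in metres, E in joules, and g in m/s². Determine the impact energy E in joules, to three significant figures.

Rearranging: E = [D / (0.0051 · g^-0.17)]^(1/0.316).
g^-0.17 = 1.62^-0.17 = 0.9213
D / (0.0051 × 0.9213) = 283 / (4.699 × 10^-3) = 6.023 × 10^4
E = (6.023 × 10^4)^3.1646 = 1.337 × 10^15 J

E ≈ 1.34 × 10^15 J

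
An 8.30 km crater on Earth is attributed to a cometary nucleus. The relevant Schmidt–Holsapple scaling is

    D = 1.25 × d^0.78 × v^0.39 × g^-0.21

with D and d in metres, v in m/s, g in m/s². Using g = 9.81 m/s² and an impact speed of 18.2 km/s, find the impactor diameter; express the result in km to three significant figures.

d ≈ 1.09 km

Rearranging for d: d = [D / (1.25 · 18200^0.39 · 9.81^-0.21)]^(1/0.78).
D = 8300 m.
18200^0.39 = 45.86
9.81^-0.21 = 0.6191
Denominator = 1.25 × 45.86 × 0.6191 = 35.49
D / 35.49 = 8300 / 35.49 = 233.9
d = 233.9^(1/0.78) = 233.9^1.2821 = 1090 m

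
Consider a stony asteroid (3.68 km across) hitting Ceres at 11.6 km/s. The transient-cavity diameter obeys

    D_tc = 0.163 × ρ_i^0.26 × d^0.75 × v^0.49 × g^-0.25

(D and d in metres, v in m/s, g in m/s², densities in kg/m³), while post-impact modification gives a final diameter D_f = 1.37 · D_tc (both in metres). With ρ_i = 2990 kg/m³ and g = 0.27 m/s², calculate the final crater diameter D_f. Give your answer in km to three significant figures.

In SI: d = 3680 m, v = 11600 m/s.
ρ_i^0.26 = 2990^0.26 = 8.011
d^0.75 = 3680^0.75 = 472.5
v^0.49 = 11600^0.49 = 98.08
g^-0.25 = 0.27^-0.25 = 1.387
D_tc = 0.163 × 8.011 × 472.5 × 98.08 × 1.387 = 83930 m
D_f = 1.37 × 83930 = 1.150 × 10^5 m
     = 115.0 km

D_f ≈ 115 km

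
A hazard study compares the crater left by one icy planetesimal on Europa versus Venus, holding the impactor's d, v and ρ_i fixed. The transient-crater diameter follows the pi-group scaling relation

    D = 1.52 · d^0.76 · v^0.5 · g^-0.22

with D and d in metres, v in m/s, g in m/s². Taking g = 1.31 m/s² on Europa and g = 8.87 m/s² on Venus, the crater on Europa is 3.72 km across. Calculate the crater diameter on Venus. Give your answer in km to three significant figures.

All impactor-dependent factors cancel in the ratio, leaving D_Venus/D_Europa = (g_Venus/g_Europa)^-0.22.
(8.87/1.31)^-0.22 = 6.771^-0.22 = 0.6565
D_Venus = 0.6565 × 3.72 km = 2.44 km

D ≈ 2.44 km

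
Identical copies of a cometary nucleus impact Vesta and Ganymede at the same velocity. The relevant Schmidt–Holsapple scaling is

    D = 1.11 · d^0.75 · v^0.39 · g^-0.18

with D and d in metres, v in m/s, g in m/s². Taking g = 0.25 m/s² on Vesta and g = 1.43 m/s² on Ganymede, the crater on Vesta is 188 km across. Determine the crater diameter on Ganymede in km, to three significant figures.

D ≈ 137 km

All impactor-dependent factors cancel in the ratio, leaving D_Ganymede/D_Vesta = (g_Ganymede/g_Vesta)^-0.18.
(1.43/0.25)^-0.18 = 5.720^-0.18 = 0.7306
D_Ganymede = 0.7306 × 188 km = 137 km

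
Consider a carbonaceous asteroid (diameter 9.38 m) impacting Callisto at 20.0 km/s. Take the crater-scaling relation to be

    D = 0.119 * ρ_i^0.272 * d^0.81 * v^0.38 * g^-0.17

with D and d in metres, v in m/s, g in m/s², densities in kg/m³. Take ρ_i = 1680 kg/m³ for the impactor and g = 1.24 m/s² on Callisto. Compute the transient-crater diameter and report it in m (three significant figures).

In SI units: v = 20000 m/s.
ρ_i^0.272 = 1680^0.272 = 7.538
d^0.81 = 9.38^0.81 = 6.130
v^0.38 = 20000^0.38 = 43.09
g^-0.17 = 1.24^-0.17 = 0.9641
D = 0.119 × 7.538 × 6.130 × 43.09 × 0.9641 = 228.4 m

D ≈ 228 m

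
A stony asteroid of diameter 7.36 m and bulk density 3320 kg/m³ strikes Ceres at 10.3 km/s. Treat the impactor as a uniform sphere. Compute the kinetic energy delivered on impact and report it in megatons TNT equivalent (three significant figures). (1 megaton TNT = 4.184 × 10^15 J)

v = 10300 m/s.
Mass m = (π/6) ρ d³ = (π/6) × 3320 × (7.36)³ = 6.931 × 10^5 kg
E = ½ m v² = 0.5 × 6.931 × 10^5 × (10300)² = 3.677 × 10^13 J
   = 3.677 × 10^13 / 4.184×10^15 = 8.788 × 10^-3 Mt

E ≈ 8.79 × 10^-3 Mt TNT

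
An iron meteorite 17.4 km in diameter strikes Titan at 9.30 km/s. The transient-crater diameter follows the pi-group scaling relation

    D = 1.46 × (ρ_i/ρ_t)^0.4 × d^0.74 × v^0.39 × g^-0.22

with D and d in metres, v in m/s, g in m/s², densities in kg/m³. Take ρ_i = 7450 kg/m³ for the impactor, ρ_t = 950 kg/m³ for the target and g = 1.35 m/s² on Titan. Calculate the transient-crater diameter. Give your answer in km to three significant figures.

In SI units: d = 17400 m, v = 9300 m/s.
(ρ_i/ρ_t)^0.4 = (7450/950)^0.4 = 2.279
d^0.74 = 17400^0.74 = 1374
v^0.39 = 9300^0.39 = 35.29
g^-0.22 = 1.35^-0.22 = 0.9361
D = 1.46 × 2.279 × 1374 × 35.29 × 0.9361 = 1.510 × 10^5 m
   = 151.0 km

D ≈ 151 km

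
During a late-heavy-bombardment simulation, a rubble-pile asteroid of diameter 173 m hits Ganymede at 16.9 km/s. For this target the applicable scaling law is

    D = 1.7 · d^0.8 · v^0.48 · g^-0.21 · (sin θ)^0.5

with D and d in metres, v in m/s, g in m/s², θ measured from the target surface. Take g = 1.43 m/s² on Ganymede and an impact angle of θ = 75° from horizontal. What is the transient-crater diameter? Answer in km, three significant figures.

D ≈ 10.2 km

In SI units: v = 16900 m/s.
d^0.8 = 173^0.8 = 61.72
v^0.48 = 16900^0.48 = 107.0
g^-0.21 = 1.43^-0.21 = 0.9276
(sin 75°)^0.5 = 0.9659^0.5 = 0.9828
D = 1.7 × 61.72 × 107.0 × 0.9276 × 0.9828 = 10235 m
   = 10.23 km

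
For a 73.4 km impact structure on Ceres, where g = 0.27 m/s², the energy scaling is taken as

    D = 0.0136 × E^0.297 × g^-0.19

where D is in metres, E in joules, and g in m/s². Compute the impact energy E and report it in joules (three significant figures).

Rearranging: E = [D / (0.0136 · g^-0.19)]^(1/0.297).
D = 73400 m.
g^-0.19 = 0.27^-0.19 = 1.282
D / (0.0136 × 1.282) = 73400 / (0.01744) = 4.209 × 10^6
E = (4.209 × 10^6)^3.367 = 2.012 × 10^22 J

E ≈ 2.01 × 10^22 J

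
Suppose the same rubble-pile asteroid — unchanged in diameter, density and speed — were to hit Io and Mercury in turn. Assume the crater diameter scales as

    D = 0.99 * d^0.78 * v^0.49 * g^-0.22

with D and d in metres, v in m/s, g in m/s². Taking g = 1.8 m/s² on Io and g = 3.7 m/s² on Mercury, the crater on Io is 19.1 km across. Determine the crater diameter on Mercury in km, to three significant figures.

All impactor-dependent factors cancel in the ratio, leaving D_Mercury/D_Io = (g_Mercury/g_Io)^-0.22.
(3.7/1.8)^-0.22 = 2.056^-0.22 = 0.8534
D_Mercury = 0.8534 × 19.1 km = 16.3 km

D ≈ 16.3 km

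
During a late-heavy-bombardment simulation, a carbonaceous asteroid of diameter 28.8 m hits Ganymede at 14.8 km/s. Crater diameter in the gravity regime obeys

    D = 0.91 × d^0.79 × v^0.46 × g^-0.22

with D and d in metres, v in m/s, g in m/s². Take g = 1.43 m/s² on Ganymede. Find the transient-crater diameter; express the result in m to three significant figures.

In SI units: v = 14800 m/s.
d^0.79 = 28.8^0.79 = 14.22
v^0.46 = 14800^0.46 = 82.86
g^-0.22 = 1.43^-0.22 = 0.9243
D = 0.91 × 14.22 × 82.86 × 0.9243 = 991.1 m

D ≈ 991 m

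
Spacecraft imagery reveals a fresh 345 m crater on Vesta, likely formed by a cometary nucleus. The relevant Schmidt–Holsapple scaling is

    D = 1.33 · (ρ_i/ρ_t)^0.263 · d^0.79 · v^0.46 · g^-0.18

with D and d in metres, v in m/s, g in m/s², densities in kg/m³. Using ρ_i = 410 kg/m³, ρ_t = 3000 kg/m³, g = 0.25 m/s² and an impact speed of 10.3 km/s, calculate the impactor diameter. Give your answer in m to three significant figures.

d ≈ 7.41 m

Rearranging for d: d = [D / (1.33 · (410/3000)^0.263 · 10300^0.46 · 0.25^-0.18)]^(1/0.79).
(410/3000)^0.263 = 0.5925
10300^0.46 = 70.13
0.25^-0.18 = 1.283
Denominator = 1.33 × 0.5925 × 70.13 × 1.283 = 70.90
D / 70.90 = 345 / 70.90 = 4.866
d = 4.866^(1/0.79) = 4.866^1.2658 = 7.410 m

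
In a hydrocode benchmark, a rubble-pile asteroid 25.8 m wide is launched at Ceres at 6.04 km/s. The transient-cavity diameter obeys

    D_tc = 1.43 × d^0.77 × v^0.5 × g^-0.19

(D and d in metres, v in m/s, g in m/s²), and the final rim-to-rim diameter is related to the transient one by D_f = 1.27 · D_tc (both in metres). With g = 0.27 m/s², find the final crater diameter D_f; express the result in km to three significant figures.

v = 6040 m/s.
d^0.77 = 25.8^0.77 = 12.22
v^0.5 = 6040^0.5 = 77.72
g^-0.19 = 0.27^-0.19 = 1.282
D_tc = 1.43 × 12.22 × 77.72 × 1.282 = 1741 m
D_f = 1.27 × 1741 = 2211 m
     = 2.211 km

D_f ≈ 2.21 km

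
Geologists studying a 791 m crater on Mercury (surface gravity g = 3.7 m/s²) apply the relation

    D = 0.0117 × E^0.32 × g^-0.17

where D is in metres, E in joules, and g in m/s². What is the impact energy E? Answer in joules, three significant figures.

Rearranging: E = [D / (0.0117 · g^-0.17)]^(1/0.32).
g^-0.17 = 3.7^-0.17 = 0.8006
D / (0.0117 × 0.8006) = 791 / (9.367 × 10^-3) = 8.445 × 10^4
E = (8.445 × 10^4)^3.125 = 2.487 × 10^15 J

E ≈ 2.49 × 10^15 J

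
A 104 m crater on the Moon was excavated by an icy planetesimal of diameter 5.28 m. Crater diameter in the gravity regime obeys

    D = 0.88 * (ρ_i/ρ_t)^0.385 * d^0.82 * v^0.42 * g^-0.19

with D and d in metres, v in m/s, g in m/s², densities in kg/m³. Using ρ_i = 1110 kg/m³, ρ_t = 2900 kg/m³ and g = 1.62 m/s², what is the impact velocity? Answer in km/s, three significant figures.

v ≈ 10.0 km/s

Rearranging for v: v = [D / (0.88 · (1110/2900)^0.385 · 5.28^0.82 · 1.62^-0.19)]^(1/0.42).
(1110/2900)^0.385 = 0.6909
5.28^0.82 = 3.913
1.62^-0.19 = 0.9124
Denominator = 0.88 × 0.6909 × 3.913 × 0.9124 = 2.171
D / 2.171 = 104 / 2.171 = 47.90
v = 47.90^(1/0.42) = 47.90^2.381 = 10020 m/s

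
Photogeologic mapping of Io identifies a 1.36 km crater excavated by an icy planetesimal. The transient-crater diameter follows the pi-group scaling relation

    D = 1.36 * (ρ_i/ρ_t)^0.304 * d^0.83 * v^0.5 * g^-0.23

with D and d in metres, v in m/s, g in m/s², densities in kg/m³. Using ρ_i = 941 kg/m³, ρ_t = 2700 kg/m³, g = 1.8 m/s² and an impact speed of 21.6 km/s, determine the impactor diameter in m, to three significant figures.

d ≈ 17.4 m

Rearranging for d: d = [D / (1.36 · (941/2700)^0.304 · 21600^0.5 · 1.8^-0.23)]^(1/0.83).
D = 1360 m.
(941/2700)^0.304 = 0.7258
21600^0.5 = 147.0
1.8^-0.23 = 0.8735
Denominator = 1.36 × 0.7258 × 147.0 × 0.8735 = 126.7
D / 126.7 = 1360 / 126.7 = 10.73
d = 10.73^(1/0.83) = 10.73^1.2048 = 17.44 m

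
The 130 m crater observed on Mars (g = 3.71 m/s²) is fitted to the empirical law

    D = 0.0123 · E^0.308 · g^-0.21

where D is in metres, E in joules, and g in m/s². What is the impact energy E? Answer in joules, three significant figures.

Rearranging: E = [D / (0.0123 · g^-0.21)]^(1/0.308).
g^-0.21 = 3.71^-0.21 = 0.7593
D / (0.0123 × 0.7593) = 130 / (9.339 × 10^-3) = 1.392 × 10^4
E = (1.392 × 10^4)^3.2468 = 2.842 × 10^13 J

E ≈ 2.84 × 10^13 J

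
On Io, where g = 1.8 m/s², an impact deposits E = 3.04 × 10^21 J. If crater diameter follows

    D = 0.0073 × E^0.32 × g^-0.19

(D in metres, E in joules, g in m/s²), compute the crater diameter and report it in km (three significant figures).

E^0.32 = (3.04 × 10^21)^0.32 = 7.491 × 10^6
g^-0.19 = 1.8^-0.19 = 0.8943
D = 0.0073 × 7.491 × 10^6 × 0.8943 = 48904 m
   = 48.90 km

D ≈ 48.9 km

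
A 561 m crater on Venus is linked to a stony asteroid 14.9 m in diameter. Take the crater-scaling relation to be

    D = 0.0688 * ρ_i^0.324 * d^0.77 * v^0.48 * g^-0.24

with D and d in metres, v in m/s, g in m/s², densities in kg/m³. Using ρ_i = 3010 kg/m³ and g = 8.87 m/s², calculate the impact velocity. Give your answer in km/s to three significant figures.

Rearranging for v: v = [D / (0.0688 · 3010^0.324 · 14.9^0.77 · 8.87^-0.24)]^(1/0.48).
3010^0.324 = 13.40
14.9^0.77 = 8.005
8.87^-0.24 = 0.5922
Denominator = 0.0688 × 13.40 × 8.005 × 0.5922 = 4.370
D / 4.370 = 561 / 4.370 = 128.4
v = 128.4^(1/0.48) = 128.4^2.0833 = 24704 m/s

v ≈ 24.7 km/s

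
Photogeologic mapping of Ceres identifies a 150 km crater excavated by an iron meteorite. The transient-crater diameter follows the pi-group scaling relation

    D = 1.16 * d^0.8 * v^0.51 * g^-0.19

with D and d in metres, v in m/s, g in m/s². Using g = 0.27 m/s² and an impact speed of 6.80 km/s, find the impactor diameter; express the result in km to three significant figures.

Rearranging for d: d = [D / (1.16 · 6800^0.51 · 0.27^-0.19)]^(1/0.8).
D = 150000 m.
6800^0.51 = 90.07
0.27^-0.19 = 1.282
Denominator = 1.16 × 90.07 × 1.282 = 133.9
D / 133.9 = 150000 / 133.9 = 1120
d = 1120^(1/0.8) = 1120^1.25 = 6479 m

d ≈ 6.48 km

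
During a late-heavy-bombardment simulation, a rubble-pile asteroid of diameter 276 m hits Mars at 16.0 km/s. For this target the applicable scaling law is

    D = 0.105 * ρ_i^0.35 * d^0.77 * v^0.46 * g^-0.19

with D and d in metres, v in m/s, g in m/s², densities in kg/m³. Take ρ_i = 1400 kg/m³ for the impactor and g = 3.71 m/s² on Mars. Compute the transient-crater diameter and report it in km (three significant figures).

In SI units: v = 16000 m/s.
ρ_i^0.35 = 1400^0.35 = 12.62
d^0.77 = 276^0.77 = 75.77
v^0.46 = 16000^0.46 = 85.88
g^-0.19 = 3.71^-0.19 = 0.7795
D = 0.105 × 12.62 × 75.77 × 85.88 × 0.7795 = 6721 m
   = 6.721 km

D ≈ 6.72 km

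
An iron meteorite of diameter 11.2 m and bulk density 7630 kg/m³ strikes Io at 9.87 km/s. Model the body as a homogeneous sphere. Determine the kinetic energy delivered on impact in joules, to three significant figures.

v = 9870 m/s.
Mass m = (π/6) ρ d³ = (π/6) × 7630 × (11.2)³ = 5.613 × 10^6 kg
E = ½ m v² = 0.5 × 5.613 × 10^6 × (9870)² = 2.734 × 10^14 J

E ≈ 2.73 × 10^14 J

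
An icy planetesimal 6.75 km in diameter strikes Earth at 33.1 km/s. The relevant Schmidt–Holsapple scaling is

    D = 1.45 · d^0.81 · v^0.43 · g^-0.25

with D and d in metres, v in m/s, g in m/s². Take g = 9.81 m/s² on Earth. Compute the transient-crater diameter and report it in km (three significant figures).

In SI units: d = 6750 m, v = 33100 m/s.
d^0.81 = 6750^0.81 = 1264
v^0.43 = 33100^0.43 = 87.81
g^-0.25 = 9.81^-0.25 = 0.5650
D = 1.45 × 1264 × 87.81 × 0.5650 = 90930 m
   = 90.93 km

D ≈ 90.9 km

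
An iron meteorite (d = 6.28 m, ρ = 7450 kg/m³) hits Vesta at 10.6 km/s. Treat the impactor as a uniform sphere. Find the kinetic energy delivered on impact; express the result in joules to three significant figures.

v = 10600 m/s.
Mass m = (π/6) ρ d³ = (π/6) × 7450 × (6.28)³ = 9.661 × 10^5 kg
E = ½ m v² = 0.5 × 9.661 × 10^5 × (10600)² = 5.428 × 10^13 J

E ≈ 5.43 × 10^13 J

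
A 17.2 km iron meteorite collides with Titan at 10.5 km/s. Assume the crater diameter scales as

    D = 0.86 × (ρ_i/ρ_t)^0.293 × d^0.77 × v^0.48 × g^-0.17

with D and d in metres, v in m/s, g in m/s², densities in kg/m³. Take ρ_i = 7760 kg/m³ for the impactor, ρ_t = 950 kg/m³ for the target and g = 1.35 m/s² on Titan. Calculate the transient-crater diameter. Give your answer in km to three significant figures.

In SI units: d = 17200 m, v = 10500 m/s.
(ρ_i/ρ_t)^0.293 = (7760/950)^0.293 = 1.850
d^0.77 = 17200^0.77 = 1825
v^0.48 = 10500^0.48 = 85.15
g^-0.17 = 1.35^-0.17 = 0.9503
D = 0.86 × 1.850 × 1825 × 85.15 × 0.9503 = 2.350 × 10^5 m
   = 235.0 km

D ≈ 235 km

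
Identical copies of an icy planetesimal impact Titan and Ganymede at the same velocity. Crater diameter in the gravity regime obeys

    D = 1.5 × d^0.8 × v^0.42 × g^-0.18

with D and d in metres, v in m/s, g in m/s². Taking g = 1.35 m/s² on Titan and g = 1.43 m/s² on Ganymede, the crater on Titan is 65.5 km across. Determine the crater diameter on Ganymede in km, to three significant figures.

All impactor-dependent factors cancel in the ratio, leaving D_Ganymede/D_Titan = (g_Ganymede/g_Titan)^-0.18.
(1.43/1.35)^-0.18 = 1.059^-0.18 = 0.9897
D_Ganymede = 0.9897 × 65.5 km = 64.8 km

D ≈ 64.8 km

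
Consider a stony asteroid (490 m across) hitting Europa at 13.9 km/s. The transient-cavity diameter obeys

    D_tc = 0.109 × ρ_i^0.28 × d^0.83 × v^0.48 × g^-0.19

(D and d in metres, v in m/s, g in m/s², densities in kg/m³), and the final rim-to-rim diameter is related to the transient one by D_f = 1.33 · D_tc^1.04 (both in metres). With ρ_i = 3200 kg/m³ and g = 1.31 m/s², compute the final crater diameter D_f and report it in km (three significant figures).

D_f ≈ 32.4 km

v = 13900 m/s.
ρ_i^0.28 = 3200^0.28 = 9.582
d^0.83 = 490^0.83 = 170.9
v^0.48 = 13900^0.48 = 97.42
g^-0.19 = 1.31^-0.19 = 0.9500
D_tc = 0.109 × 9.582 × 170.9 × 97.42 × 0.9500 = 16520 m
D_f = 1.33 × (16520)^1.04 = 32403 m
     = 32.40 km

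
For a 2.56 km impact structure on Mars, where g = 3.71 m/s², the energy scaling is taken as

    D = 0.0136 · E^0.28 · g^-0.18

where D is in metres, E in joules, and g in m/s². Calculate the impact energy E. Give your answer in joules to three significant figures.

E ≈ 1.60 × 10^19 J

Rearranging: E = [D / (0.0136 · g^-0.18)]^(1/0.28).
D = 2560 m.
g^-0.18 = 3.71^-0.18 = 0.7898
D / (0.0136 × 0.7898) = 2560 / (0.01074) = 2.384 × 10^5
E = (2.384 × 10^5)^3.5714 = 1.601 × 10^19 J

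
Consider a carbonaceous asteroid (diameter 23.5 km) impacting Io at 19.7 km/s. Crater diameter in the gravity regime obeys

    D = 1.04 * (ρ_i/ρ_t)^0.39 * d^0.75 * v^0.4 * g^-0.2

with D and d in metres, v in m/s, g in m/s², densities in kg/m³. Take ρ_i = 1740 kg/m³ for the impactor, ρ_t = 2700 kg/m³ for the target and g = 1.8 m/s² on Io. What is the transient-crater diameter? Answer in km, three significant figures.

In SI units: d = 23500 m, v = 19700 m/s.
(ρ_i/ρ_t)^0.39 = (1740/2700)^0.39 = 0.8425
d^0.75 = 23500^0.75 = 1898
v^0.4 = 19700^0.4 = 52.21
g^-0.2 = 1.8^-0.2 = 0.8891
D = 1.04 × 0.8425 × 1898 × 52.21 × 0.8891 = 77198 m
   = 77.20 km

D ≈ 77.2 km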